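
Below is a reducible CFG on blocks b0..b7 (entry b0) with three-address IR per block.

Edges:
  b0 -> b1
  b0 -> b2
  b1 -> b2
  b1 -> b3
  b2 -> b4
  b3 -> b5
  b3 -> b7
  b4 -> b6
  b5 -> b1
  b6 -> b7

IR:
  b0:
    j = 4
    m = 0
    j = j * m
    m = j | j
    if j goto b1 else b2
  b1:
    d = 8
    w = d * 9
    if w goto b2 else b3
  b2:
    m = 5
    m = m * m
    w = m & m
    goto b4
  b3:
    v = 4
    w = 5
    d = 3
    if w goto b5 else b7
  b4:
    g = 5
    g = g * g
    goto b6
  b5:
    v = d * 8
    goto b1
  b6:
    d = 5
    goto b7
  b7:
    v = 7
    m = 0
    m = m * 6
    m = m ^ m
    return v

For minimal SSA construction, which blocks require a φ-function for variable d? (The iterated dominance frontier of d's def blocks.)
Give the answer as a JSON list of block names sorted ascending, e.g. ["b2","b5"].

Answer: ["b1", "b2", "b7"]

Derivation:
idom tree: b1←b0 b2←b0 b3←b1 b4←b2 b5←b3 b6←b4 b7←b0
Dom∩ at merges:
  b1: preds {b0,b5}: {b0} ∩ {b0,b1,b3,b5} = {b0}; idom=b0
  b2: preds {b0,b1}: {b0} ∩ {b0,b1} = {b0}; idom=b0
  b7: preds {b3,b6}: {b0,b1,b3} ∩ {b0,b2,b4,b6} = {b0}; idom=b0

DF derivation:
  b1←b0: walk · to b0
  b1←b5: walk b5→b3→b1 to b0
  b2←b0: walk · to b0
  b2←b1: walk b1 to b0
  b7←b3: walk b3→b1 to b0
  b7←b6: walk b6→b4→b2 to b0
  b0: DF=∅
  b1: DF={b1,b2,b7}
  b2: DF={b7}
  b3: DF={b1,b7}
  b4: DF={b7}
  b5: DF={b1}
  b6: DF={b7}
  b7: DF=∅

φ for d: defs {b1,b3,b6}
  DF⁺ = {b1,b2,b7}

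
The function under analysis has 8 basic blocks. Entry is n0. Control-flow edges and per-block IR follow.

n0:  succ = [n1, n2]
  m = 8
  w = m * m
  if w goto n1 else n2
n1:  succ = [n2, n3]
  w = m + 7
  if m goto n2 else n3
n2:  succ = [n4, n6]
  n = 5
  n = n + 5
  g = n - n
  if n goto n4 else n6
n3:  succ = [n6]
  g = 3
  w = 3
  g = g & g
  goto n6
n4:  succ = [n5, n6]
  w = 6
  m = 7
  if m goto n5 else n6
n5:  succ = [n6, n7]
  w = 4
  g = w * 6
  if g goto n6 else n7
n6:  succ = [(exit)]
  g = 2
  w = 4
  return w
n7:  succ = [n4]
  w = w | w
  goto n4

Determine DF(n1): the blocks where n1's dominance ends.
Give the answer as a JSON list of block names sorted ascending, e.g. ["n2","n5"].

idom tree: n1←n0 n2←n0 n3←n1 n4←n2 n5←n4 n6←n0 n7←n5
Dom∩ at merges:
  n2: preds {n0,n1}: {n0} ∩ {n0,n1} = {n0}; idom=n0
  n4: preds {n2,n7}: {n0,n2} ∩ {n0,n2,n4,n5,n7} = {n0,n2}; idom=n2
  n6: preds {n2,n3,n4,n5}: {n0,n2} ∩ {n0,n1,n3} ∩ {n0,n2,n4} ∩ {n0,n2,n4,n5} = {n0}; idom=n0

DF walk-up:
  n2←n0: walk · to n0
  n2←n1: walk n1 to n0
  n4←n2: walk · to n2
  n4←n7: walk n7→n5→n4 to n2
  n6←n2: walk n2 to n0
  n6←n3: walk n3→n1 to n0
  n6←n4: walk n4→n2 to n0
  n6←n5: walk n5→n4→n2 to n0
  n0 → ∅
  n1 → {n2,n6}
  n2 → {n6}
  n3 → {n6}
  n4 → {n4,n6}
  n5 → {n4,n6}
  n6 → ∅
  n7 → {n4}

DF(n1) = ["n2", "n6"]

Answer: ["n2", "n6"]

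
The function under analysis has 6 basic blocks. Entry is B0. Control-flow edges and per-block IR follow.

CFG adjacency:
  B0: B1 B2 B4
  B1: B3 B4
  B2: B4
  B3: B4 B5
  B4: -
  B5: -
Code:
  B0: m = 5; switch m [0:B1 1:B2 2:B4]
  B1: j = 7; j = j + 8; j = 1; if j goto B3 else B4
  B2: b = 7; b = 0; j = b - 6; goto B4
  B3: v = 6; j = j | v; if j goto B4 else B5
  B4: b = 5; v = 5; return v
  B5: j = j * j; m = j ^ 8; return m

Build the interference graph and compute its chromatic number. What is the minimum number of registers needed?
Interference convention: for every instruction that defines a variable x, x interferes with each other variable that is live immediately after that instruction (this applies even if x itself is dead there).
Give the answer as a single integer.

Per-block:
  B0 def {m} use ∅
  B1 def {j} use ∅
  B2 def {b,j} use ∅
  B3 def {j,v} use {j}
  B4 def {b,v} use ∅
  B5 def {j,m} use {j}

Live sets:
  B0 li=∅ lo=∅
  B1 li=∅ lo={j}
  B2 li=∅ lo=∅
  B3 li={j} lo={j}
  B4 li=∅ lo=∅
  B5 li={j} lo=∅

Interference:
  b↔∅
  j↔{v}
  m↔∅
  v↔{j}

Chromatic number:
  {j,v} pairwise interfere (2-clique) ⇒ χ ≥ 2
  assign b→r0 j→r0 m→r0 v→r1 — no edge inside a register ⇒ χ ≤ 2
  χ = 2

Answer: 2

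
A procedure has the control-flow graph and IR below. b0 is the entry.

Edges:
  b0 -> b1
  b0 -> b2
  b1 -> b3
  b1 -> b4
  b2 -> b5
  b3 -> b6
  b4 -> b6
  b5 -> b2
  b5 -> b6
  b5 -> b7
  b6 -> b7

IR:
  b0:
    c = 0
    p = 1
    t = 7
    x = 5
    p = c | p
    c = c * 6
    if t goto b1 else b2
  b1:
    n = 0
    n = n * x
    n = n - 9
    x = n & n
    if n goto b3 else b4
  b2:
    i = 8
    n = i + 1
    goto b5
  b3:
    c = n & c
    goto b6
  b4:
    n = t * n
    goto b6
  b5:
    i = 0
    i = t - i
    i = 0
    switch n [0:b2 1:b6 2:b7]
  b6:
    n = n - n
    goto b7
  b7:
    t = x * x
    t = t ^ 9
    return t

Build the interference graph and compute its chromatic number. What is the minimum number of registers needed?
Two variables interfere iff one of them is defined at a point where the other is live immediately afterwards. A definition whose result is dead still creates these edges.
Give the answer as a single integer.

Per-block:
  b0: {c,p,t,x} / ∅
  b1: {n,x} / {x}
  b2: {i,n} / ∅
  b3: {c} / {c,n}
  b4: {n} / {n,t}
  b5: {i} / {n,t}
  b6: {n} / {n}
  b7: {t} / {x}

Backward fixpoint:
  b0 li=∅ lo={c,t,x}
  b1 li={c,t,x} lo={c,n,t,x}
  b2 li={t,x} lo={n,t,x}
  b3 li={c,n,x} lo={n,x}
  b4 li={n,t,x} lo={n,x}
  b5 li={n,t,x} lo={n,t,x}
  b6 li={n,x} lo={x}
  b7 li={x} lo=∅

Conflict graph:
  c — {n,p,t,x}
  i — {n,t,x}
  n — {c,i,t,x}
  p — {c,t,x}
  t — {c,i,n,p,x}
  x — {c,i,n,p,t}

Chromatic number:
  {c,n,t,x} pairwise interfere (4-clique) ⇒ χ ≥ 4
  4-colouring: r0={t}  r1={x}  r2={c,i}  r3={n,p}
  χ = 4

Answer: 4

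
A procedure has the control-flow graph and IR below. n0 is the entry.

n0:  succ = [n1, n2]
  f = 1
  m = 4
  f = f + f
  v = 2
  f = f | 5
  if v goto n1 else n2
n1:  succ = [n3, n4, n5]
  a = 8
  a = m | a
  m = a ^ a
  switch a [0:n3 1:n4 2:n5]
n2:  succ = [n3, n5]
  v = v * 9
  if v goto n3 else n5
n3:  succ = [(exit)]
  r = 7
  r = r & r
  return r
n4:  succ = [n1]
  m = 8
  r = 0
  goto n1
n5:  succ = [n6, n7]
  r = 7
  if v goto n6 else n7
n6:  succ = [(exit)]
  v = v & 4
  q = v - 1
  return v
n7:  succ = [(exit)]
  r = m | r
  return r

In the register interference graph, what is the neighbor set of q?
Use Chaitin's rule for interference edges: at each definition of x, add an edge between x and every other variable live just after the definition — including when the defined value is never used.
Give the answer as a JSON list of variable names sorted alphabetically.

Answer: ["v"]

Working:
Block summaries:
  n0 def {f,m,v} use ∅
  n1 def {a,m} use {m}
  n2 def {v} use {v}
  n3 def {r} use ∅
  n4 def {m,r} use ∅
  n5 def {r} use {v}
  n6 def {q,v} use {v}
  n7 def {r} use {m,r}

Liveness:
  n0 li=∅ lo={m,v}
  n1 li={m,v} lo={m,v}
  n2 li={m,v} lo={m,v}
  n3 li=∅ lo=∅
  n4 li={v} lo={m,v}
  n5 li={m,v} lo={m,r,v}
  n6 li={v} lo=∅
  n7 li={m,r} lo=∅

Interference:
  a — {m,v}
  f — {m,v}
  m — {a,f,r,v}
  q — {v}
  r — {m,v}
  v — {a,f,m,q,r}

N(q) = ["v"]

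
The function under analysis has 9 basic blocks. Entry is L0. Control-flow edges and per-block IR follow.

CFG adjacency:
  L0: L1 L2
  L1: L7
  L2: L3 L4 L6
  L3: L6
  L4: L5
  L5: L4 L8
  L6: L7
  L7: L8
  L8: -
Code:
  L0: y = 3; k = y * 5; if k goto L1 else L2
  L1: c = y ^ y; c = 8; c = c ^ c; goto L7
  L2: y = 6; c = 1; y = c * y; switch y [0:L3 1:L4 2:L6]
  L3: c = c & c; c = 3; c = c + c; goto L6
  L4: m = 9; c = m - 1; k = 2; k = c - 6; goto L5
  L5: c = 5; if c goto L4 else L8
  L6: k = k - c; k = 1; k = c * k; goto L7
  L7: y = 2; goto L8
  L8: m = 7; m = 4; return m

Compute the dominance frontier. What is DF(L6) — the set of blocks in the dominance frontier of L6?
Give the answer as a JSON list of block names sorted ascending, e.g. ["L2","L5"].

Answer: ["L7"]

Working:
idom tree: L1←L0 L2←L0 L3←L2 L4←L2 L5←L4 L6←L2 L7←L0 L8←L0
Join-block Dom:
  L4: preds {L2,L5}: {L0,L2} ∩ {L0,L2,L4,L5} = {L0,L2}; idom=L2
  L6: preds {L2,L3}: {L0,L2} ∩ {L0,L2,L3} = {L0,L2}; idom=L2
  L7: preds {L1,L6}: {L0,L1} ∩ {L0,L2,L6} = {L0}; idom=L0
  L8: preds {L5,L7}: {L0,L2,L4,L5} ∩ {L0,L7} = {L0}; idom=L0

Frontier:
  join L4 pred L2: · stop@L2
  join L4 pred L5: L5→L4 stop@L2
  join L6 pred L2: · stop@L2
  join L6 pred L3: L3 stop@L2
  join L7 pred L1: L1 stop@L0
  join L7 pred L6: L6→L2 stop@L0
  join L8 pred L5: L5→L4→L2 stop@L0
  join L8 pred L7: L7 stop@L0
  L0: DF=∅
  L1: DF={L7}
  L2: DF={L7,L8}
  L3: DF={L6}
  L4: DF={L4,L8}
  L5: DF={L4,L8}
  L6: DF={L7}
  L7: DF={L8}
  L8: DF=∅

DF(L6) = ["L7"]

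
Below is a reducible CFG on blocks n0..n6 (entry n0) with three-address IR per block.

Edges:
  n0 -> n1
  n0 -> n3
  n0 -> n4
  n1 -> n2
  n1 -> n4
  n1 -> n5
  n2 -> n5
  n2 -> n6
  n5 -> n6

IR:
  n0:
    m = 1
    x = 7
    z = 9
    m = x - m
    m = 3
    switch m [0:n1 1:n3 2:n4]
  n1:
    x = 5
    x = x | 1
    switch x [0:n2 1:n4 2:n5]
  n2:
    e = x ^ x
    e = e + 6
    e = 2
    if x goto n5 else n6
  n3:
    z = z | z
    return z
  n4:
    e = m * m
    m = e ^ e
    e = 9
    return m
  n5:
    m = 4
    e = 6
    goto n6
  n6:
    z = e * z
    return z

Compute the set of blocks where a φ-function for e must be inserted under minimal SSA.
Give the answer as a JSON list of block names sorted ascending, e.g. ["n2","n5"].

idom tree: n1←n0 n2←n1 n3←n0 n4←n0 n5←n1 n6←n1
Dom∩ at merges:
  n4: preds {n0,n1}: {n0} ∩ {n0,n1} = {n0}; idom=n0
  n5: preds {n1,n2}: {n0,n1} ∩ {n0,n1,n2} = {n0,n1}; idom=n1
  n6: preds {n2,n5}: {n0,n1,n2} ∩ {n0,n1,n5} = {n0,n1}; idom=n1

DF walk-up:
  join n4 pred n0: · stop@n0
  join n4 pred n1: n1 stop@n0
  join n5 pred n1: · stop@n1
  join n5 pred n2: n2 stop@n1
  join n6 pred n2: n2 stop@n1
  join n6 pred n5: n5 stop@n1
  n0: DF=∅
  n1: DF={n4}
  n2: DF={n5,n6}
  n3: DF=∅
  n4: DF=∅
  n5: DF={n6}
  n6: DF=∅

φ for e: defs {n2,n4,n5}
  DF⁺ = {n5,n6}

Answer: ["n5", "n6"]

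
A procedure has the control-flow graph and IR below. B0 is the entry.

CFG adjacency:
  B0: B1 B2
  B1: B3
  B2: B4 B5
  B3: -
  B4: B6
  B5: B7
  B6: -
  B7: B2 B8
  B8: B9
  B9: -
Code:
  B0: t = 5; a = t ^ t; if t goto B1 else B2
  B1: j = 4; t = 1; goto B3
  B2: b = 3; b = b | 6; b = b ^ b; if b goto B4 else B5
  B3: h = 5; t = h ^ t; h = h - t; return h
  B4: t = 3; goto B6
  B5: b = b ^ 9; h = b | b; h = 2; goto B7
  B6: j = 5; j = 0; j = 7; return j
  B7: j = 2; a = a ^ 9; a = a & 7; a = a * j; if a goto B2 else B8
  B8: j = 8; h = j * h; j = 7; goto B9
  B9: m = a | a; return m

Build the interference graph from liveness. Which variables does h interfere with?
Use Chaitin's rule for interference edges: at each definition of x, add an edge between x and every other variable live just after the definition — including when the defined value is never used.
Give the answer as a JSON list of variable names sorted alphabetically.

Answer: ["a", "j", "t"]

Working:
Per-block:
  B0: {a,t} / ∅
  B1: {j,t} / ∅
  B2: {b} / ∅
  B3: {h,t} / {t}
  B4: {t} / ∅
  B5: {b,h} / {b}
  B6: {j} / ∅
  B7: {a,j} / {a}
  B8: {h,j} / {h}
  B9: {m} / {a}

Backward fixpoint:
  B0: in=∅ out={a}
  B1: in=∅ out={t}
  B2: in={a} out={a,b}
  B3: in={t} out=∅
  B4: in=∅ out=∅
  B5: in={a,b} out={a,h}
  B6: in=∅ out=∅
  B7: in={a,h} out={a,h}
  B8: in={a,h} out={a}
  B9: in={a} out=∅

Conflict graph:
  a↔{b,h,j,t}
  b↔{a}
  h↔{a,j,t}
  j↔{a,h}
  m↔∅
  t↔{a,h}

N(h) = ["a", "j", "t"]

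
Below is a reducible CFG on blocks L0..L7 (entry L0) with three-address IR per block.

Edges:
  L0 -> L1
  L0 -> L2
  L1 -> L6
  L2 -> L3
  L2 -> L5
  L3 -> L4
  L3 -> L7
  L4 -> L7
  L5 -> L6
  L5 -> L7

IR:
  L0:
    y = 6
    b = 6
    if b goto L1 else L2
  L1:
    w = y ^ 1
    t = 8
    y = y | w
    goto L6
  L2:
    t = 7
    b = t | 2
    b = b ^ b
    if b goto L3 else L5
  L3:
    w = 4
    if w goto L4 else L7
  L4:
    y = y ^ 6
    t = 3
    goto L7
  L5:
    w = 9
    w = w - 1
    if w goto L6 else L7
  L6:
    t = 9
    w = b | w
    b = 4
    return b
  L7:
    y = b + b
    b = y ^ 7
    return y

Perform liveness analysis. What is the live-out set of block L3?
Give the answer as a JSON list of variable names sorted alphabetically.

Answer: ["b", "y"]

Analysis:
Per-block:
  L0: {b,y} / ∅
  L1: {t,w,y} / {y}
  L2: {b,t} / ∅
  L3: {w} / ∅
  L4: {t,y} / {y}
  L5: {w} / ∅
  L6: {b,t,w} / {b,w}
  L7: {b,y} / {b}

Backward fixpoint:
  L0 li=∅ lo={b,y}
  L1 li={b,y} lo={b,w}
  L2 li={y} lo={b,y}
  L3 li={b,y} lo={b,y}
  L4 li={b,y} lo={b}
  L5 li={b} lo={b,w}
  L6 li={b,w} lo=∅
  L7 li={b} lo=∅

live-out(L3) = ["b", "y"]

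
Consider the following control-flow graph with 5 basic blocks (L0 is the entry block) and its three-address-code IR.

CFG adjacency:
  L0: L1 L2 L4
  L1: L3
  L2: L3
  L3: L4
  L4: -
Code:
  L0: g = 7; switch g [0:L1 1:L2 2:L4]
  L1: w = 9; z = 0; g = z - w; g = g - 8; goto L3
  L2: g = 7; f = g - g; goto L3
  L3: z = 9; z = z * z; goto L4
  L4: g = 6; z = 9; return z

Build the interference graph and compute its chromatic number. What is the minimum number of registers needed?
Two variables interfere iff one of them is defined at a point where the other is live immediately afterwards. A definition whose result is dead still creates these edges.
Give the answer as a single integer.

Answer: 2

Analysis:
def/use:
  L0: {g} / ∅
  L1: {g,w,z} / ∅
  L2: {f,g} / ∅
  L3: {z} / ∅
  L4: {g,z} / ∅

Live sets:
  L0: in=∅ out=∅
  L1: in=∅ out=∅
  L2: in=∅ out=∅
  L3: in=∅ out=∅
  L4: in=∅ out=∅

Conflict graph:
  f↔∅
  g↔∅
  w↔{z}
  z↔{w}

Chromatic number:
  {w,z} pairwise interfere (2-clique) ⇒ χ ≥ 2
  assign f→R0 g→R0 w→R0 z→R1 — no edge inside a register ⇒ χ ≤ 2
  χ = 2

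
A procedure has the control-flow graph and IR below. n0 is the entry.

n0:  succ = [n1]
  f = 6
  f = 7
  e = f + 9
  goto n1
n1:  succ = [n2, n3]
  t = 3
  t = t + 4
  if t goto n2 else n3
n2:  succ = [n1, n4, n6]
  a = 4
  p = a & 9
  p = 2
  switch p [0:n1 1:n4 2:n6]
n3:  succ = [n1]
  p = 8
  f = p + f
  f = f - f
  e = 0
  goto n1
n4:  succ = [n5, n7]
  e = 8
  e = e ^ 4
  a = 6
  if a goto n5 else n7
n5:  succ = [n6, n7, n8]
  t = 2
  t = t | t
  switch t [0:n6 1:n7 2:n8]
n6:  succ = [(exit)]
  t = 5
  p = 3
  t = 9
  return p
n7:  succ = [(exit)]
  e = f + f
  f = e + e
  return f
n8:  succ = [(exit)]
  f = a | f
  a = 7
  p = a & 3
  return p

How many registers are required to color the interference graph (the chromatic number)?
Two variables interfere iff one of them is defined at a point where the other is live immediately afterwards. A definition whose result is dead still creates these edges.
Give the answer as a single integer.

Answer: 3

Derivation:
Per-block:
  n0 def {e,f} use ∅
  n1 def {t} use ∅
  n2 def {a,p} use ∅
  n3 def {e,f,p} use {f}
  n4 def {a,e} use ∅
  n5 def {t} use ∅
  n6 def {p,t} use ∅
  n7 def {e,f} use {f}
  n8 def {a,f,p} use {a,f}

Live sets:
  n0 li=∅ lo={f}
  n1 li={f} lo={f}
  n2 li={f} lo={f}
  n3 li={f} lo={f}
  n4 li={f} lo={a,f}
  n5 li={a,f} lo={a,f}
  n6 li=∅ lo=∅
  n7 li={f} lo=∅
  n8 li={a,f} lo=∅

Conflict graph:
  a: {f,t}
  e: {f}
  f: {a,e,p,t}
  p: {f,t}
  t: {a,f,p}

Chromatic number:
  lower bound: {a,f,t} mutually conflict ⇒ χ ≥ 3
  3-colouring: R0={f}  R1={e,t}  R2={a,p}
  χ = 3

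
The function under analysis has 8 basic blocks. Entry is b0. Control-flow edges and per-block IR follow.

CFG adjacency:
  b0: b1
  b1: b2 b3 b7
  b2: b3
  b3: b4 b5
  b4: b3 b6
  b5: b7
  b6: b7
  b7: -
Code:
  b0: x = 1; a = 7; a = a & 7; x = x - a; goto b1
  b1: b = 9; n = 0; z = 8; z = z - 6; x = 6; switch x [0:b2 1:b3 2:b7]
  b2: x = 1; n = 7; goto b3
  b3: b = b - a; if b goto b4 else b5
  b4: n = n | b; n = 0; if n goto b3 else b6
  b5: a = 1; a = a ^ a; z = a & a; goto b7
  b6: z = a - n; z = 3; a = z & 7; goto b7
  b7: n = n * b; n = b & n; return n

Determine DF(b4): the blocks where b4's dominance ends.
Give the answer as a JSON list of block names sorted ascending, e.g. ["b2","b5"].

idom tree: b1←b0 b2←b1 b3←b1 b4←b3 b5←b3 b6←b4 b7←b1
Dom at joins:
  b3: preds {b1,b2,b4}: {b0,b1} ∩ {b0,b1,b2} ∩ {b0,b1,b3,b4} = {b0,b1}; idom=b1
  b7: preds {b1,b5,b6}: {b0,b1} ∩ {b0,b1,b3,b5} ∩ {b0,b1,b3,b4,b6} = {b0,b1}; idom=b1

Frontier:
  join b3 pred b1: · stop@b1
  join b3 pred b2: b2 stop@b1
  join b3 pred b4: b4→b3 stop@b1
  join b7 pred b1: · stop@b1
  join b7 pred b5: b5→b3 stop@b1
  join b7 pred b6: b6→b4→b3 stop@b1
  b0: DF=∅
  b1: DF=∅
  b2: DF={b3}
  b3: DF={b3,b7}
  b4: DF={b3,b7}
  b5: DF={b7}
  b6: DF={b7}
  b7: DF=∅

DF(b4) = ["b3", "b7"]

Answer: ["b3", "b7"]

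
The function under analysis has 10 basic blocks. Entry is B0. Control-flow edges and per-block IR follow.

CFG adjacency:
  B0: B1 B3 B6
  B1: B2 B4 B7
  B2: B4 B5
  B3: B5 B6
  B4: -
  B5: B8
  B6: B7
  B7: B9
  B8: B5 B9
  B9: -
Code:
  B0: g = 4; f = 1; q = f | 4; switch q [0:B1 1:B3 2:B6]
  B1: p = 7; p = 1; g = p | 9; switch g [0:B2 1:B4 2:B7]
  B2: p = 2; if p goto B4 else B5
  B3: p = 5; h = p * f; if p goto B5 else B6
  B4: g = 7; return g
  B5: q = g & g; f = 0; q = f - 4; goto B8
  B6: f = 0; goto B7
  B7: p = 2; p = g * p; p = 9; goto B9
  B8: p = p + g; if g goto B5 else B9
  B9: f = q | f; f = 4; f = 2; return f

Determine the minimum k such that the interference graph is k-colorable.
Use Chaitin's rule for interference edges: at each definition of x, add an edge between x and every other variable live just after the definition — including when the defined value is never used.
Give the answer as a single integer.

def/use:
  B0 def {f,g,q} use ∅
  B1 def {g,p} use ∅
  B2 def {p} use ∅
  B3 def {h,p} use {f}
  B4 def {g} use ∅
  B5 def {f,q} use {g}
  B6 def {f} use ∅
  B7 def {p} use {g}
  B8 def {p} use {g,p}
  B9 def {f} use {f,q}

Live sets:
  live B0: ∅→{f,g,q}
  live B1: {f,q}→{f,g,q}
  live B2: {g}→{g,p}
  live B3: {f,g,q}→{g,p,q}
  live B4: ∅→∅
  live B5: {g,p}→{f,g,p,q}
  live B6: {g,q}→{f,g,q}
  live B7: {f,g,q}→{f,q}
  live B8: {f,g,p,q}→{f,g,p,q}
  live B9: {f,q}→∅

Interfere edges:
  f: {g,p,q}
  g: {f,h,p,q}
  h: {g,p,q}
  p: {f,g,h,q}
  q: {f,g,h,p}

Registers:
  lower bound: {f,g,p,q} mutually conflict ⇒ χ ≥ 4
  assign f→R3 g→R0 h→R3 p→R1 q→R2 — no edge inside a register ⇒ χ ≤ 4
  χ = 4

Answer: 4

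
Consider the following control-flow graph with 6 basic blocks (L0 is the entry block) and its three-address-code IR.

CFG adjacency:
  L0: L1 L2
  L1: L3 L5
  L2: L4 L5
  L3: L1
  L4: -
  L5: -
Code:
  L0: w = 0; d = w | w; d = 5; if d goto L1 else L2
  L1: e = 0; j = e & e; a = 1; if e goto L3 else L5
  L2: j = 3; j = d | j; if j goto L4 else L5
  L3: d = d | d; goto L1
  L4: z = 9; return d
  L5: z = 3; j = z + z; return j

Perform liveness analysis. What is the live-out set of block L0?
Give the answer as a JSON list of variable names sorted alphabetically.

Answer: ["d"]

Analysis:
Per-block:
  L0: {d,w} / ∅
  L1: {a,e,j} / ∅
  L2: {j} / {d}
  L3: {d} / {d}
  L4: {z} / {d}
  L5: {j,z} / ∅

Live sets:
  L0: in=∅ out={d}
  L1: in={d} out={d}
  L2: in={d} out={d}
  L3: in={d} out={d}
  L4: in={d} out=∅
  L5: in=∅ out=∅

live-out(L0) = ["d"]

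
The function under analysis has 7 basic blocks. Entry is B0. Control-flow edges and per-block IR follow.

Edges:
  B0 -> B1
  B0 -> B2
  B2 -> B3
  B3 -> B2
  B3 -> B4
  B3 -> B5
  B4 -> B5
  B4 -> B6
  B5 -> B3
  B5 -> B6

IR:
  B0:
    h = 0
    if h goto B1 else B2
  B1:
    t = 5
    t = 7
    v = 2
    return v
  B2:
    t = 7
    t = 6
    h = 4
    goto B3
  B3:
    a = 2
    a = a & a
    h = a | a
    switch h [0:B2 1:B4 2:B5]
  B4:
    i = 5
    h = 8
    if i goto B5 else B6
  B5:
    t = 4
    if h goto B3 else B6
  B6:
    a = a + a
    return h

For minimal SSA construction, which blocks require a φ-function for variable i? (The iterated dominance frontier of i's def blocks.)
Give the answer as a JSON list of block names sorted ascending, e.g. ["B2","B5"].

Answer: ["B2", "B3", "B5", "B6"]

Analysis:
idom tree: B1←B0 B2←B0 B3←B2 B4←B3 B5←B3 B6←B3
Join-block Dom:
  B2: preds {B0,B3}: {B0} ∩ {B0,B2,B3} = {B0}; idom=B0
  B3: preds {B2,B5}: {B0,B2} ∩ {B0,B2,B3,B5} = {B0,B2}; idom=B2
  B5: preds {B3,B4}: {B0,B2,B3} ∩ {B0,B2,B3,B4} = {B0,B2,B3}; idom=B3
  B6: preds {B4,B5}: {B0,B2,B3,B4} ∩ {B0,B2,B3,B5} = {B0,B2,B3}; idom=B3

DF derivation:
  B2←B0: walk · to B0
  B2←B3: walk B3→B2 to B0
  B3←B2: walk · to B2
  B3←B5: walk B5→B3 to B2
  B5←B3: walk · to B3
  B5←B4: walk B4 to B3
  B6←B4: walk B4 to B3
  B6←B5: walk B5 to B3
  B0 → ∅
  B1 → ∅
  B2 → {B2}
  B3 → {B2,B3}
  B4 → {B5,B6}
  B5 → {B3,B6}
  B6 → ∅

φ for i: defs {B4}
  DF⁺ = {B2,B3,B5,B6}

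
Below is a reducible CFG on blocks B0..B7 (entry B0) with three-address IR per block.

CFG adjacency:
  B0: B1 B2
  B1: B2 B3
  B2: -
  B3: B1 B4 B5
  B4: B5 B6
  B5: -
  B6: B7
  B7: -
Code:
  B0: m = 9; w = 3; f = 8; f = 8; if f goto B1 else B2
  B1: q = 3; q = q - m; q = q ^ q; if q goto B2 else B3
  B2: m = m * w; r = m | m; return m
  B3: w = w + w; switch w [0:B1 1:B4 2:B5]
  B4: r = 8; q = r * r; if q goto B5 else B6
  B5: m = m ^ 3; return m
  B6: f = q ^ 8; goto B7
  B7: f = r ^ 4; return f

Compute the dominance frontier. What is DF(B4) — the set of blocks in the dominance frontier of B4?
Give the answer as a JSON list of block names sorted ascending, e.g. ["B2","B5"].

idom tree: B1←B0 B2←B0 B3←B1 B4←B3 B5←B3 B6←B4 B7←B6
Dom∩ at merges:
  B1: preds {B0,B3}: {B0} ∩ {B0,B1,B3} = {B0}; idom=B0
  B2: preds {B0,B1}: {B0} ∩ {B0,B1} = {B0}; idom=B0
  B5: preds {B3,B4}: {B0,B1,B3} ∩ {B0,B1,B3,B4} = {B0,B1,B3}; idom=B3

DF derivation:
  B1←B0: walk · to B0
  B1←B3: walk B3→B1 to B0
  B2←B0: walk · to B0
  B2←B1: walk B1 to B0
  B5←B3: walk · to B3
  B5←B4: walk B4 to B3
  B0 → ∅
  B1 → {B1,B2}
  B2 → ∅
  B3 → {B1}
  B4 → {B5}
  B5 → ∅
  B6 → ∅
  B7 → ∅

DF(B4) = ["B5"]

Answer: ["B5"]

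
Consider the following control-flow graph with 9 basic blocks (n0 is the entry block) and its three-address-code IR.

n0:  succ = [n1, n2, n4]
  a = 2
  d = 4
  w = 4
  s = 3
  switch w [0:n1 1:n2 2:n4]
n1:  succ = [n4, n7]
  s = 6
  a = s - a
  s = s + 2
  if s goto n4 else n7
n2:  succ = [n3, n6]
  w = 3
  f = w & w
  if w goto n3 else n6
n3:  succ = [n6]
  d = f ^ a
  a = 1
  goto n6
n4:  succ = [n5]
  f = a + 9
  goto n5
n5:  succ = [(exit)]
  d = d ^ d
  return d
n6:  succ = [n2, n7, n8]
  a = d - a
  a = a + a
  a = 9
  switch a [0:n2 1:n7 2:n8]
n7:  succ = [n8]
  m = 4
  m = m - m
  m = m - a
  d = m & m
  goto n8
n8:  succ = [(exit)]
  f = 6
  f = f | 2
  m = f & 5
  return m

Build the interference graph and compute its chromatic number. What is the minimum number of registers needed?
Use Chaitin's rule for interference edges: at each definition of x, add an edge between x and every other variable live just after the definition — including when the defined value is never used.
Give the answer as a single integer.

def/use:
  n0: def={a,d,s,w} ue=∅
  n1: def={a,s} ue={a}
  n2: def={f,w} ue=∅
  n3: def={a,d} ue={a,f}
  n4: def={f} ue={a}
  n5: def={d} ue={d}
  n6: def={a} ue={a,d}
  n7: def={d,m} ue={a}
  n8: def={f,m} ue=∅

Backward fixpoint:
  n0: in=∅ out={a,d}
  n1: in={a,d} out={a,d}
  n2: in={a,d} out={a,d,f}
  n3: in={a,f} out={a,d}
  n4: in={a,d} out={d}
  n5: in={d} out=∅
  n6: in={a,d} out={a,d}
  n7: in={a} out=∅
  n8: in=∅ out=∅

Interference:
  a — {d,f,m,s,w}
  d — {a,f,s,w}
  f — {a,d,w}
  m — {a}
  s — {a,d,w}
  w — {a,d,f,s}

Registers:
  clique {a,d,f,w} ⇒ need ≥ 4
  4-colouring: R0={a}  R1={d,m}  R2={w}  R3={f,s}
  χ = 4

Answer: 4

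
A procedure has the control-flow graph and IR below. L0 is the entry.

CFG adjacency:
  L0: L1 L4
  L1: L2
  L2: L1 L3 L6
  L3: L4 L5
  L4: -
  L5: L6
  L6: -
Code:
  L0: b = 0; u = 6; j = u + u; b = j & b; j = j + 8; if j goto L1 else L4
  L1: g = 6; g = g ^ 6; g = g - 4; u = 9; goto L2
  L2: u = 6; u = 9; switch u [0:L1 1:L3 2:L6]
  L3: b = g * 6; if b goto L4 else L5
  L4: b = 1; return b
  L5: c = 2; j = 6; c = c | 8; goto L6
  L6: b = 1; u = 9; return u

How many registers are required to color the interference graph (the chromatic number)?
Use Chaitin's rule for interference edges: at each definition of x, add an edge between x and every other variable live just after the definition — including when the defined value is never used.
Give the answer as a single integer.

Block summaries:
  L0: def={b,j,u} ue=∅
  L1: def={g,u} ue=∅
  L2: def={u} ue=∅
  L3: def={b} ue={g}
  L4: def={b} ue=∅
  L5: def={c,j} ue=∅
  L6: def={b,u} ue=∅

Backward fixpoint:
  L0 li=∅ lo=∅
  L1 li=∅ lo={g}
  L2 li={g} lo={g}
  L3 li={g} lo=∅
  L4 li=∅ lo=∅
  L5 li=∅ lo=∅
  L6 li=∅ lo=∅

Interference:
  b: {j,u}
  c: {j}
  g: {u}
  j: {b,c}
  u: {b,g}

Chromatic number:
  clique {b,j} ⇒ need ≥ 2
  assign b→c0 c→c0 g→c0 j→c1 u→c1 — no edge inside a register ⇒ χ ≤ 2
  χ = 2

Answer: 2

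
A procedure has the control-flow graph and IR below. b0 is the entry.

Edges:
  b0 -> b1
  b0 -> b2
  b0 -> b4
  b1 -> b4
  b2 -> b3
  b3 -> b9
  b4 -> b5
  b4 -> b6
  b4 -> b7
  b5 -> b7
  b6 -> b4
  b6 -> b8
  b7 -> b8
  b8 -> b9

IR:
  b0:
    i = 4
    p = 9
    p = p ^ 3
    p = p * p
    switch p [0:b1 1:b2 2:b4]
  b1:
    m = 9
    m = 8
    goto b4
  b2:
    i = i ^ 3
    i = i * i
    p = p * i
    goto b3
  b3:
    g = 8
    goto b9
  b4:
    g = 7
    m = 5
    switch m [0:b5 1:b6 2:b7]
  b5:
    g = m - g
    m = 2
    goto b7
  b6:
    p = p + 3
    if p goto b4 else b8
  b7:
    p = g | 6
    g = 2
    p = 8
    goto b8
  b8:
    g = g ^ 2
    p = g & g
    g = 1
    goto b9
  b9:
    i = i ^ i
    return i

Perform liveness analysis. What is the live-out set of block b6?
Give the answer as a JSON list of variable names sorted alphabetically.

Per-block:
  b0 def {i,p} use ∅
  b1 def {m} use ∅
  b2 def {i,p} use {i,p}
  b3 def {g} use ∅
  b4 def {g,m} use ∅
  b5 def {g,m} use {g,m}
  b6 def {p} use {p}
  b7 def {g,p} use {g}
  b8 def {g,p} use {g}
  b9 def {i} use {i}

Backward fixpoint:
  b0 li=∅ lo={i,p}
  b1 li={i,p} lo={i,p}
  b2 li={i,p} lo={i}
  b3 li={i} lo={i}
  b4 li={i,p} lo={g,i,m,p}
  b5 li={g,i,m} lo={g,i}
  b6 li={g,i,p} lo={g,i,p}
  b7 li={g,i} lo={g,i}
  b8 li={g,i} lo={i}
  b9 li={i} lo=∅

live-out(b6) = ["g", "i", "p"]

Answer: ["g", "i", "p"]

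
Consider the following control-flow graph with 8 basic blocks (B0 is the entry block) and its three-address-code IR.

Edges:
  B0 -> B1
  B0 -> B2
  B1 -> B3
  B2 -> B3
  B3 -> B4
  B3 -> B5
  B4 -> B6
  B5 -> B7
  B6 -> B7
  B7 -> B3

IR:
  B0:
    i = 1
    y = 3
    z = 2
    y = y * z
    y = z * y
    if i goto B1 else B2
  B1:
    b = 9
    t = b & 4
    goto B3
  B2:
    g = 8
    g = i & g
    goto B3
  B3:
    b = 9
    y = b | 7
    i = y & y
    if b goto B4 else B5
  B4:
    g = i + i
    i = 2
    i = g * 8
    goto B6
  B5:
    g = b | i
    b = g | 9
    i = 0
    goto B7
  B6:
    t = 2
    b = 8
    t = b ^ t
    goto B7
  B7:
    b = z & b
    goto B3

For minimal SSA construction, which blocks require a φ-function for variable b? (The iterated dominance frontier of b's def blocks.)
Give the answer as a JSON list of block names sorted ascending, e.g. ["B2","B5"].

idom tree: B1←B0 B2←B0 B3←B0 B4←B3 B5←B3 B6←B4 B7←B3
Dom at joins:
  B3: preds {B1,B2,B7}: {B0,B1} ∩ {B0,B2} ∩ {B0,B3,B7} = {B0}; idom=B0
  B7: preds {B5,B6}: {B0,B3,B5} ∩ {B0,B3,B4,B6} = {B0,B3}; idom=B3

Frontier:
  B3←B1: walk B1 to B0
  B3←B2: walk B2 to B0
  B3←B7: walk B7→B3 to B0
  B7←B5: walk B5 to B3
  B7←B6: walk B6→B4 to B3
  B0 → ∅
  B1 → {B3}
  B2 → {B3}
  B3 → {B3}
  B4 → {B7}
  B5 → {B7}
  B6 → {B7}
  B7 → {B3}

φ for b: defs {B1,B3,B5,B6,B7}
  DF⁺ = {B3,B7}

Answer: ["B3", "B7"]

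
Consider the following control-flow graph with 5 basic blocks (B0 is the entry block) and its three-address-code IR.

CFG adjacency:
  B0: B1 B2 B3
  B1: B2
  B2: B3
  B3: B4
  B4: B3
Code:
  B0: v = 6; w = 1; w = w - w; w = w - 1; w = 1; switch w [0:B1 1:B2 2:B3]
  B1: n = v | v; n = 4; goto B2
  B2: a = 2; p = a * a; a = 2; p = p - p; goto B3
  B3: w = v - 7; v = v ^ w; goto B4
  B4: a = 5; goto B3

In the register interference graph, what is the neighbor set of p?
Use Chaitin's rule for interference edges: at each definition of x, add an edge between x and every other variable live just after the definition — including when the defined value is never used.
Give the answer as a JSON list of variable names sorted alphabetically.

Per-block:
  B0: def={v,w} ue=∅
  B1: def={n} ue={v}
  B2: def={a,p} ue=∅
  B3: def={v,w} ue={v}
  B4: def={a} ue=∅

Live sets:
  live B0: ∅→{v}
  live B1: {v}→{v}
  live B2: {v}→{v}
  live B3: {v}→{v}
  live B4: {v}→{v}

Interference:
  a↔{p,v}
  n↔{v}
  p↔{a,v}
  v↔{a,n,p,w}
  w↔{v}

N(p) = ["a", "v"]

Answer: ["a", "v"]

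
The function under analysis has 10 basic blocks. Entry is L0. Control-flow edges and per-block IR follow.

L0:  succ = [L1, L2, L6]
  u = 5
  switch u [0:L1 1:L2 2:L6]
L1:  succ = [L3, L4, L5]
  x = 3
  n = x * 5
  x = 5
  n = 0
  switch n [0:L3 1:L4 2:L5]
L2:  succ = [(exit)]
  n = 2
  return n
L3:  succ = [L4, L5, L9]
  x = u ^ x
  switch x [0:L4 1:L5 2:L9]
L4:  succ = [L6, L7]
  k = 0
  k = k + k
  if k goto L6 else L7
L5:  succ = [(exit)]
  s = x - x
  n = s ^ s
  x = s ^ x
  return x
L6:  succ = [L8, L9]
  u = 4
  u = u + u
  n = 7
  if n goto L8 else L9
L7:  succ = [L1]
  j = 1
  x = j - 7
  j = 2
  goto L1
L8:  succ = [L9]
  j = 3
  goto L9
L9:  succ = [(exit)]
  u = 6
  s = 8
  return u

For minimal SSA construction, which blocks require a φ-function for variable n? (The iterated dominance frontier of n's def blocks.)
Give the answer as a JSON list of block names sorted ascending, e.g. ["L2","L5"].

idom tree: L1←L0 L2←L0 L3←L1 L4←L1 L5←L1 L6←L0 L7←L4 L8←L6 L9←L0
Dom∩ at merges:
  L1: preds {L0,L7}: {L0} ∩ {L0,L1,L4,L7} = {L0}; idom=L0
  L4: preds {L1,L3}: {L0,L1} ∩ {L0,L1,L3} = {L0,L1}; idom=L1
  L5: preds {L1,L3}: {L0,L1} ∩ {L0,L1,L3} = {L0,L1}; idom=L1
  L6: preds {L0,L4}: {L0} ∩ {L0,L1,L4} = {L0}; idom=L0
  L9: preds {L3,L6,L8}: {L0,L1,L3} ∩ {L0,L6} ∩ {L0,L6,L8} = {L0}; idom=L0

Frontier:
  L1←L0: walk · to L0
  L1←L7: walk L7→L4→L1 to L0
  L4←L1: walk · to L1
  L4←L3: walk L3 to L1
  L5←L1: walk · to L1
  L5←L3: walk L3 to L1
  L6←L0: walk · to L0
  L6←L4: walk L4→L1 to L0
  L9←L3: walk L3→L1 to L0
  L9←L6: walk L6 to L0
  L9←L8: walk L8→L6 to L0
  L0 → ∅
  L1 → {L1,L6,L9}
  L2 → ∅
  L3 → {L4,L5,L9}
  L4 → {L1,L6}
  L5 → ∅
  L6 → {L9}
  L7 → {L1}
  L8 → {L9}
  L9 → ∅

φ for n: defs {L1,L2,L5,L6}
  DF⁺ = {L1,L6,L9}

Answer: ["L1", "L6", "L9"]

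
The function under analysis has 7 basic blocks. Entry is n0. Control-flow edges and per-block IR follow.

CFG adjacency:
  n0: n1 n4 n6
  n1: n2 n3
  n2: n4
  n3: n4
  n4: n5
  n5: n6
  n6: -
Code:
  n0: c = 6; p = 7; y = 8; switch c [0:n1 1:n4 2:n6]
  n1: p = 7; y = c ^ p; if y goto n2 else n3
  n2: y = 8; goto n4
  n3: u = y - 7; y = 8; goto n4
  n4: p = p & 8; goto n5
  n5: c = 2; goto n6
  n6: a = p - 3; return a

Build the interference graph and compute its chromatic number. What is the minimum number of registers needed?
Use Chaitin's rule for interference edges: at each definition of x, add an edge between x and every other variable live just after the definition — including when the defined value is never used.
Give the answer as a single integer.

Per-block:
  n0: def={c,p,y} ue=∅
  n1: def={p,y} ue={c}
  n2: def={y} ue=∅
  n3: def={u,y} ue={y}
  n4: def={p} ue={p}
  n5: def={c} ue=∅
  n6: def={a} ue={p}

Liveness:
  n0: in=∅ out={c,p}
  n1: in={c} out={p,y}
  n2: in={p} out={p}
  n3: in={p,y} out={p}
  n4: in={p} out={p}
  n5: in={p} out={p}
  n6: in={p} out=∅

Interference:
  a↔∅
  c↔{p,y}
  p↔{c,u,y}
  u↔{p}
  y↔{c,p}

Chromatic number:
  {c,p,y} pairwise interfere (3-clique) ⇒ χ ≥ 3
  3-colouring: c0={a,p}  c1={c,u}  c2={y}
  χ = 3

Answer: 3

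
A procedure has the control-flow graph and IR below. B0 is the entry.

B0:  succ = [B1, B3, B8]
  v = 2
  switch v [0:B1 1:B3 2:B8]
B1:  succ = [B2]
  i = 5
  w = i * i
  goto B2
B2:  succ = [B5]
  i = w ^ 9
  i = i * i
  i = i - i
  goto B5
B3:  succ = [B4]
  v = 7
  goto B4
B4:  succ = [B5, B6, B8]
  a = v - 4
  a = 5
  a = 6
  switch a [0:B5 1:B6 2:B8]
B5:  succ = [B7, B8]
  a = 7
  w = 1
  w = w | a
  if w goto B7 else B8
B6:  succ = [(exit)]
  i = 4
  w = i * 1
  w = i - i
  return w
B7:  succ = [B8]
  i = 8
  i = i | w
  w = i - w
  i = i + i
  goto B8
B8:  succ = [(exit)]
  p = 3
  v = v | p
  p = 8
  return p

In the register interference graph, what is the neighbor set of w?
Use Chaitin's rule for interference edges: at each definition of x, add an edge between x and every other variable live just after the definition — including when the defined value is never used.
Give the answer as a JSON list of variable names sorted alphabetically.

Block summaries:
  B0: {v} / ∅
  B1: {i,w} / ∅
  B2: {i} / {w}
  B3: {v} / ∅
  B4: {a} / {v}
  B5: {a,w} / ∅
  B6: {i,w} / ∅
  B7: {i,w} / {w}
  B8: {p,v} / {v}

Liveness:
  B0 li=∅ lo={v}
  B1 li={v} lo={v,w}
  B2 li={v,w} lo={v}
  B3 li=∅ lo={v}
  B4 li={v} lo={v}
  B5 li={v} lo={v,w}
  B6 li=∅ lo=∅
  B7 li={v,w} lo={v}
  B8 li={v} lo=∅

Interference:
  a — {v,w}
  i — {v,w}
  p — {v}
  v — {a,i,p,w}
  w — {a,i,v}

N(w) = ["a", "i", "v"]

Answer: ["a", "i", "v"]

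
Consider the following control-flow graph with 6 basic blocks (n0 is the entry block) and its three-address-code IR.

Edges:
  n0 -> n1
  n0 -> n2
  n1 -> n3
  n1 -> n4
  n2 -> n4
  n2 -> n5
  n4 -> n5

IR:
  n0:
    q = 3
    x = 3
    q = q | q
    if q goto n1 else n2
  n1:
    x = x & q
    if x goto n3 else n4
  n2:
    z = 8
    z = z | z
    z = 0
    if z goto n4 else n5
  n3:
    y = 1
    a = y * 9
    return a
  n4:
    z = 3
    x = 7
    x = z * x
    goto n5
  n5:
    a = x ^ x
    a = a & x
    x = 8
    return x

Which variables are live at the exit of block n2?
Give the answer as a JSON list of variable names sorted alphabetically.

Per-block:
  n0: def={q,x} ue=∅
  n1: def={x} ue={q,x}
  n2: def={z} ue=∅
  n3: def={a,y} ue=∅
  n4: def={x,z} ue=∅
  n5: def={a,x} ue={x}

Backward fixpoint:
  live n0: ∅→{q,x}
  live n1: {q,x}→∅
  live n2: {x}→{x}
  live n3: ∅→∅
  live n4: ∅→{x}
  live n5: {x}→∅

live-out(n2) = ["x"]

Answer: ["x"]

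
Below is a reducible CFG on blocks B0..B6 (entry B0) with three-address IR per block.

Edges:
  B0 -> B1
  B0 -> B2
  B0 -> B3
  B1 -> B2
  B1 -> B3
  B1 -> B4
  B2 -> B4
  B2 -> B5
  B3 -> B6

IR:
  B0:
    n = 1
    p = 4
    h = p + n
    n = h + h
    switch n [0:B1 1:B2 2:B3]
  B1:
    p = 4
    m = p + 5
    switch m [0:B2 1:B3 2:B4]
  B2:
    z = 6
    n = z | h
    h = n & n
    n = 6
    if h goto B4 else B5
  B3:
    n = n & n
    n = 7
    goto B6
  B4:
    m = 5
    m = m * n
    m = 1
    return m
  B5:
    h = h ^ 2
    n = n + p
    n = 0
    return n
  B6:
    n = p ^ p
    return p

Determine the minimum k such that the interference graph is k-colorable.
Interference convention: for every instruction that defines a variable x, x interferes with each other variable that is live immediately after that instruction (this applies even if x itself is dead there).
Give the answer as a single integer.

Block summaries:
  B0: {h,n,p} / ∅
  B1: {m,p} / ∅
  B2: {h,n,z} / {h}
  B3: {n} / {n}
  B4: {m} / {n}
  B5: {h,n} / {h,n,p}
  B6: {n} / {p}

Backward fixpoint:
  B0 li=∅ lo={h,n,p}
  B1 li={h,n} lo={h,n,p}
  B2 li={h,p} lo={h,n,p}
  B3 li={n,p} lo={p}
  B4 li={n} lo=∅
  B5 li={h,n,p} lo=∅
  B6 li={p} lo=∅

Interfere edges:
  h: {m,n,p,z}
  m: {h,n,p}
  n: {h,m,p}
  p: {h,m,n,z}
  z: {h,p}

Colouring:
  lower bound: {h,m,n,p} mutually conflict ⇒ χ ≥ 4
  assign h→r0 m→r2 n→r3 p→r1 z→r2 — no edge inside a register ⇒ χ ≤ 4
  χ = 4

Answer: 4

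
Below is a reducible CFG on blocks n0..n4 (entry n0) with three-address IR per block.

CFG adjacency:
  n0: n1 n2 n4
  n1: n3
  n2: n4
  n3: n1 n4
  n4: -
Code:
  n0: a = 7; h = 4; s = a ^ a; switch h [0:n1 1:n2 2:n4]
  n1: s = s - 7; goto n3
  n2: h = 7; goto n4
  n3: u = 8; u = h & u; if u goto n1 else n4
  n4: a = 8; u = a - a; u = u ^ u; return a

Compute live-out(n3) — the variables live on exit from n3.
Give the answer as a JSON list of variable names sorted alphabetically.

Per-block:
  n0: {a,h,s} / ∅
  n1: {s} / {s}
  n2: {h} / ∅
  n3: {u} / {h}
  n4: {a,u} / ∅

Live sets:
  n0: in=∅ out={h,s}
  n1: in={h,s} out={h,s}
  n2: in=∅ out=∅
  n3: in={h,s} out={h,s}
  n4: in=∅ out=∅

live-out(n3) = ["h", "s"]

Answer: ["h", "s"]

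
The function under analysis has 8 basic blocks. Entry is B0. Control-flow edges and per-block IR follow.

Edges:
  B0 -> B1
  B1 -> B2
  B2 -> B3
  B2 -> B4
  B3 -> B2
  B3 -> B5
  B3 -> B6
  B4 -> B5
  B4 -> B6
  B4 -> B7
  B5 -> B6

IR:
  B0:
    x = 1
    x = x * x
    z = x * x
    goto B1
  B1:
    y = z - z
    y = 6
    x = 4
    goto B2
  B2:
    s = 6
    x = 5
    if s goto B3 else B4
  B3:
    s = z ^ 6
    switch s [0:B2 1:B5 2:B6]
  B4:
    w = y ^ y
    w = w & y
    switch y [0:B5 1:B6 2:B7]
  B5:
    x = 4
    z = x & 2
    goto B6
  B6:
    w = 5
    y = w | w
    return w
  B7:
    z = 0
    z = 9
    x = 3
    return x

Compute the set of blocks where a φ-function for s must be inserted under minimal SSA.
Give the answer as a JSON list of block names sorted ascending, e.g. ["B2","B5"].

idom tree: B1←B0 B2←B1 B3←B2 B4←B2 B5←B2 B6←B2 B7←B4
Join-block Dom:
  B2: preds {B1,B3}: {B0,B1} ∩ {B0,B1,B2,B3} = {B0,B1}; idom=B1
  B5: preds {B3,B4}: {B0,B1,B2,B3} ∩ {B0,B1,B2,B4} = {B0,B1,B2}; idom=B2
  B6: preds {B3,B4,B5}: {B0,B1,B2,B3} ∩ {B0,B1,B2,B4} ∩ {B0,B1,B2,B5} = {B0,B1,B2}; idom=B2

DF derivation:
  B2←B1: walk · to B1
  B2←B3: walk B3→B2 to B1
  B5←B3: walk B3 to B2
  B5←B4: walk B4 to B2
  B6←B3: walk B3 to B2
  B6←B4: walk B4 to B2
  B6←B5: walk B5 to B2
  DF(B0)=∅
  DF(B1)=∅
  DF(B2)={B2}
  DF(B3)={B2,B5,B6}
  DF(B4)={B5,B6}
  DF(B5)={B6}
  DF(B6)=∅
  DF(B7)=∅

φ for s: defs {B2,B3}
  DF⁺ = {B2,B5,B6}

Answer: ["B2", "B5", "B6"]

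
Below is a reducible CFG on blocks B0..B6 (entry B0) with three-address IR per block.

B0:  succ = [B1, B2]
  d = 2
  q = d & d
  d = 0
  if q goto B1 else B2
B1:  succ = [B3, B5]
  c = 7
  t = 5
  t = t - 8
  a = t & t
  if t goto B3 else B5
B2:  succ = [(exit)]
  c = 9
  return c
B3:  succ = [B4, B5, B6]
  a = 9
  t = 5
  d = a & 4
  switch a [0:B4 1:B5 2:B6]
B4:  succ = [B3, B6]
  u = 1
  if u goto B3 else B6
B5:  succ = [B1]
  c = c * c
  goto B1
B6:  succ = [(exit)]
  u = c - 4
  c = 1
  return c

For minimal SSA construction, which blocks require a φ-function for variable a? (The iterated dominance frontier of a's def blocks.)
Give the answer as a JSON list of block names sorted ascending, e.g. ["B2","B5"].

idom tree: B1←B0 B2←B0 B3←B1 B4←B3 B5←B1 B6←B3
Dom at joins:
  B1: preds {B0,B5}: {B0} ∩ {B0,B1,B5} = {B0}; idom=B0
  B3: preds {B1,B4}: {B0,B1} ∩ {B0,B1,B3,B4} = {B0,B1}; idom=B1
  B5: preds {B1,B3}: {B0,B1} ∩ {B0,B1,B3} = {B0,B1}; idom=B1
  B6: preds {B3,B4}: {B0,B1,B3} ∩ {B0,B1,B3,B4} = {B0,B1,B3}; idom=B3

Frontier:
  B1←B0: walk · to B0
  B1←B5: walk B5→B1 to B0
  B3←B1: walk · to B1
  B3←B4: walk B4→B3 to B1
  B5←B1: walk · to B1
  B5←B3: walk B3 to B1
  B6←B3: walk · to B3
  B6←B4: walk B4 to B3
  DF(B0)=∅
  DF(B1)={B1}
  DF(B2)=∅
  DF(B3)={B3,B5}
  DF(B4)={B3,B6}
  DF(B5)={B1}
  DF(B6)=∅

φ for a: defs {B1,B3}
  DF⁺ = {B1,B3,B5}

Answer: ["B1", "B3", "B5"]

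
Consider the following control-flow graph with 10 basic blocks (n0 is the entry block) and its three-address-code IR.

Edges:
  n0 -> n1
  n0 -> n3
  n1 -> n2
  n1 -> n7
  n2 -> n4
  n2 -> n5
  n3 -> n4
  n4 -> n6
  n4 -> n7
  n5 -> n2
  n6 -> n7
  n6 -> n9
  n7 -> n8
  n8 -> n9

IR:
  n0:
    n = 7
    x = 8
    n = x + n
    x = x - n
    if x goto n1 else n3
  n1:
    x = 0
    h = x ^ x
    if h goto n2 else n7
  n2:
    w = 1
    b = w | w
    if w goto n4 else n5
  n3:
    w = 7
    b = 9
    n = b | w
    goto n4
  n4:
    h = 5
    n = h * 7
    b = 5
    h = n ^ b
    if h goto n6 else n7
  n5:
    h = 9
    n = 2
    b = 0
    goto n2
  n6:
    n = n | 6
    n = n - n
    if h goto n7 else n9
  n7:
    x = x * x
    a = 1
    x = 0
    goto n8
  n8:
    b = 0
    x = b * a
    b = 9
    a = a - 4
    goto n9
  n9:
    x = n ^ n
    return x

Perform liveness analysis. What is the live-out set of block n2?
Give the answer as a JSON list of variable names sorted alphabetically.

Per-block:
  n0 def {n,x} use ∅
  n1 def {h,x} use ∅
  n2 def {b,w} use ∅
  n3 def {b,n,w} use ∅
  n4 def {b,h,n} use ∅
  n5 def {b,h,n} use ∅
  n6 def {n} use {h,n}
  n7 def {a,x} use {x}
  n8 def {a,b,x} use {a}
  n9 def {x} use {n}

Backward fixpoint:
  n0: in=∅ out={n,x}
  n1: in={n} out={n,x}
  n2: in={x} out={x}
  n3: in={x} out={x}
  n4: in={x} out={h,n,x}
  n5: in={x} out={x}
  n6: in={h,n,x} out={n,x}
  n7: in={n,x} out={a,n}
  n8: in={a,n} out={n}
  n9: in={n} out=∅

live-out(n2) = ["x"]

Answer: ["x"]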